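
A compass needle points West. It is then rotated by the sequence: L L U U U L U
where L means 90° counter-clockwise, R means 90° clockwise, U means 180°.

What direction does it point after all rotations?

Start: West
  L (left (90° counter-clockwise)) -> South
  L (left (90° counter-clockwise)) -> East
  U (U-turn (180°)) -> West
  U (U-turn (180°)) -> East
  U (U-turn (180°)) -> West
  L (left (90° counter-clockwise)) -> South
  U (U-turn (180°)) -> North
Final: North

Answer: Final heading: North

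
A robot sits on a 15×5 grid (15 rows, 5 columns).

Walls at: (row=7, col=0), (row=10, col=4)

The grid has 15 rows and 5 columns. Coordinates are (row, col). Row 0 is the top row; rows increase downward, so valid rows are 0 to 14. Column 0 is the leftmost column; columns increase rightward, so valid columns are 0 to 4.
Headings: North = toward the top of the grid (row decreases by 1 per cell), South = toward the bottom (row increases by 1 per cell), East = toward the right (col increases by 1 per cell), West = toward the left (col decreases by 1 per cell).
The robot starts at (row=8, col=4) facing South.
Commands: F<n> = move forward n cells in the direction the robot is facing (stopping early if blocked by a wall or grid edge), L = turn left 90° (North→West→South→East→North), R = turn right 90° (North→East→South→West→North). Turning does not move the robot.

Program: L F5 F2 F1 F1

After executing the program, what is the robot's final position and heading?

Start: (row=8, col=4), facing South
  L: turn left, now facing East
  F5: move forward 0/5 (blocked), now at (row=8, col=4)
  F2: move forward 0/2 (blocked), now at (row=8, col=4)
  F1: move forward 0/1 (blocked), now at (row=8, col=4)
  F1: move forward 0/1 (blocked), now at (row=8, col=4)
Final: (row=8, col=4), facing East

Answer: Final position: (row=8, col=4), facing East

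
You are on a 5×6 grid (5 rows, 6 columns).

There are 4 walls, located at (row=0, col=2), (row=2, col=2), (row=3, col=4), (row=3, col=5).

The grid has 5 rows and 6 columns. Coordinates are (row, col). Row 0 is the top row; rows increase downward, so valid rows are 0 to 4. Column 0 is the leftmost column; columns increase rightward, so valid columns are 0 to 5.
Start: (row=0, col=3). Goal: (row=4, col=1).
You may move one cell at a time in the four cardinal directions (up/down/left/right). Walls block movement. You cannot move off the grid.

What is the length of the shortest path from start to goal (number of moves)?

Answer: Shortest path length: 6

Derivation:
BFS from (row=0, col=3) until reaching (row=4, col=1):
  Distance 0: (row=0, col=3)
  Distance 1: (row=0, col=4), (row=1, col=3)
  Distance 2: (row=0, col=5), (row=1, col=2), (row=1, col=4), (row=2, col=3)
  Distance 3: (row=1, col=1), (row=1, col=5), (row=2, col=4), (row=3, col=3)
  Distance 4: (row=0, col=1), (row=1, col=0), (row=2, col=1), (row=2, col=5), (row=3, col=2), (row=4, col=3)
  Distance 5: (row=0, col=0), (row=2, col=0), (row=3, col=1), (row=4, col=2), (row=4, col=4)
  Distance 6: (row=3, col=0), (row=4, col=1), (row=4, col=5)  <- goal reached here
One shortest path (6 moves): (row=0, col=3) -> (row=1, col=3) -> (row=1, col=2) -> (row=1, col=1) -> (row=2, col=1) -> (row=3, col=1) -> (row=4, col=1)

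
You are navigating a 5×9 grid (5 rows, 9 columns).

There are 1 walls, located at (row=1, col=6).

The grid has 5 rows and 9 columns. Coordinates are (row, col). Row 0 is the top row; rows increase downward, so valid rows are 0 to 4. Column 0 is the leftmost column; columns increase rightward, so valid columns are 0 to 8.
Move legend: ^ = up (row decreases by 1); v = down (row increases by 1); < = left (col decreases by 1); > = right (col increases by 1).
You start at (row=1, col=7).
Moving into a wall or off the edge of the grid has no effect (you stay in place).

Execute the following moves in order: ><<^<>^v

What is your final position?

Answer: Final position: (row=1, col=7)

Derivation:
Start: (row=1, col=7)
  > (right): (row=1, col=7) -> (row=1, col=8)
  < (left): (row=1, col=8) -> (row=1, col=7)
  < (left): blocked, stay at (row=1, col=7)
  ^ (up): (row=1, col=7) -> (row=0, col=7)
  < (left): (row=0, col=7) -> (row=0, col=6)
  > (right): (row=0, col=6) -> (row=0, col=7)
  ^ (up): blocked, stay at (row=0, col=7)
  v (down): (row=0, col=7) -> (row=1, col=7)
Final: (row=1, col=7)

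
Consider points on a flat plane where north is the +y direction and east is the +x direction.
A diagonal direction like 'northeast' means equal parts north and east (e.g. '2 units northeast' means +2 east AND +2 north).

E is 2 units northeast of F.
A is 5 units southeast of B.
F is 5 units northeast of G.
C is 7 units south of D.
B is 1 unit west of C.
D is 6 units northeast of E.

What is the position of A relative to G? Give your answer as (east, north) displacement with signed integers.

Place G at the origin (east=0, north=0).
  F is 5 units northeast of G: delta (east=+5, north=+5); F at (east=5, north=5).
  E is 2 units northeast of F: delta (east=+2, north=+2); E at (east=7, north=7).
  D is 6 units northeast of E: delta (east=+6, north=+6); D at (east=13, north=13).
  C is 7 units south of D: delta (east=+0, north=-7); C at (east=13, north=6).
  B is 1 unit west of C: delta (east=-1, north=+0); B at (east=12, north=6).
  A is 5 units southeast of B: delta (east=+5, north=-5); A at (east=17, north=1).
Therefore A relative to G: (east=17, north=1).

Answer: A is at (east=17, north=1) relative to G.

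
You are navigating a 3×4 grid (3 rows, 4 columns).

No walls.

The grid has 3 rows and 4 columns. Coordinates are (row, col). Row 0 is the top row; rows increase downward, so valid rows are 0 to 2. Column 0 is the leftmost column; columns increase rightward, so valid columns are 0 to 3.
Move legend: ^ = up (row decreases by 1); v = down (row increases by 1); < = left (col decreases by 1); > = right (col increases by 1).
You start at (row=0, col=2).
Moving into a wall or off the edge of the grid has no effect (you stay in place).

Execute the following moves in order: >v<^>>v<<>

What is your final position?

Answer: Final position: (row=1, col=2)

Derivation:
Start: (row=0, col=2)
  > (right): (row=0, col=2) -> (row=0, col=3)
  v (down): (row=0, col=3) -> (row=1, col=3)
  < (left): (row=1, col=3) -> (row=1, col=2)
  ^ (up): (row=1, col=2) -> (row=0, col=2)
  > (right): (row=0, col=2) -> (row=0, col=3)
  > (right): blocked, stay at (row=0, col=3)
  v (down): (row=0, col=3) -> (row=1, col=3)
  < (left): (row=1, col=3) -> (row=1, col=2)
  < (left): (row=1, col=2) -> (row=1, col=1)
  > (right): (row=1, col=1) -> (row=1, col=2)
Final: (row=1, col=2)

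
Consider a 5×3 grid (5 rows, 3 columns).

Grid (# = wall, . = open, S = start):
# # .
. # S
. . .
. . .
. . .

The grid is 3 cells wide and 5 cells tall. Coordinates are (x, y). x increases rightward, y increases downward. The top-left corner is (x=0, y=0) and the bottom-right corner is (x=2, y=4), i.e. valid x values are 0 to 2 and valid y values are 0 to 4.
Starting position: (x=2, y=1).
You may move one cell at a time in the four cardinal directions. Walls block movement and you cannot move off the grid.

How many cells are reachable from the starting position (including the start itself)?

BFS flood-fill from (x=2, y=1):
  Distance 0: (x=2, y=1)
  Distance 1: (x=2, y=0), (x=2, y=2)
  Distance 2: (x=1, y=2), (x=2, y=3)
  Distance 3: (x=0, y=2), (x=1, y=3), (x=2, y=4)
  Distance 4: (x=0, y=1), (x=0, y=3), (x=1, y=4)
  Distance 5: (x=0, y=4)
Total reachable: 12 (grid has 12 open cells total)

Answer: Reachable cells: 12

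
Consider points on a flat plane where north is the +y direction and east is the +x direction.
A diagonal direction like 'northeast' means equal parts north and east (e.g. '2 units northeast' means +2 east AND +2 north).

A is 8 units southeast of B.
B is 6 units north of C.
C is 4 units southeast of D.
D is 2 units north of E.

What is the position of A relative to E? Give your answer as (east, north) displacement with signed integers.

Answer: A is at (east=12, north=-4) relative to E.

Derivation:
Place E at the origin (east=0, north=0).
  D is 2 units north of E: delta (east=+0, north=+2); D at (east=0, north=2).
  C is 4 units southeast of D: delta (east=+4, north=-4); C at (east=4, north=-2).
  B is 6 units north of C: delta (east=+0, north=+6); B at (east=4, north=4).
  A is 8 units southeast of B: delta (east=+8, north=-8); A at (east=12, north=-4).
Therefore A relative to E: (east=12, north=-4).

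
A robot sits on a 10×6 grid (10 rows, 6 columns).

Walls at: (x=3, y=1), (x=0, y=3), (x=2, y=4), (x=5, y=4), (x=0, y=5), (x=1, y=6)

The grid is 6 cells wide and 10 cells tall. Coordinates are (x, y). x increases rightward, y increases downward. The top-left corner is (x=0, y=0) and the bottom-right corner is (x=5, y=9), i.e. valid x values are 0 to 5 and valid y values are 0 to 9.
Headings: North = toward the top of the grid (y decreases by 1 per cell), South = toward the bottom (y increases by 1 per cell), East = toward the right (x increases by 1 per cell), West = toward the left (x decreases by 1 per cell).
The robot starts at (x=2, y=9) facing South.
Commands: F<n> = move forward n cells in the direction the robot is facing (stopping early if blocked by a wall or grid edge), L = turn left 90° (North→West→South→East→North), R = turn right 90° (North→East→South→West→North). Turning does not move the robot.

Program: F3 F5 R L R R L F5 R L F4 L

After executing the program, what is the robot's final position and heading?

Start: (x=2, y=9), facing South
  F3: move forward 0/3 (blocked), now at (x=2, y=9)
  F5: move forward 0/5 (blocked), now at (x=2, y=9)
  R: turn right, now facing West
  L: turn left, now facing South
  R: turn right, now facing West
  R: turn right, now facing North
  L: turn left, now facing West
  F5: move forward 2/5 (blocked), now at (x=0, y=9)
  R: turn right, now facing North
  L: turn left, now facing West
  F4: move forward 0/4 (blocked), now at (x=0, y=9)
  L: turn left, now facing South
Final: (x=0, y=9), facing South

Answer: Final position: (x=0, y=9), facing South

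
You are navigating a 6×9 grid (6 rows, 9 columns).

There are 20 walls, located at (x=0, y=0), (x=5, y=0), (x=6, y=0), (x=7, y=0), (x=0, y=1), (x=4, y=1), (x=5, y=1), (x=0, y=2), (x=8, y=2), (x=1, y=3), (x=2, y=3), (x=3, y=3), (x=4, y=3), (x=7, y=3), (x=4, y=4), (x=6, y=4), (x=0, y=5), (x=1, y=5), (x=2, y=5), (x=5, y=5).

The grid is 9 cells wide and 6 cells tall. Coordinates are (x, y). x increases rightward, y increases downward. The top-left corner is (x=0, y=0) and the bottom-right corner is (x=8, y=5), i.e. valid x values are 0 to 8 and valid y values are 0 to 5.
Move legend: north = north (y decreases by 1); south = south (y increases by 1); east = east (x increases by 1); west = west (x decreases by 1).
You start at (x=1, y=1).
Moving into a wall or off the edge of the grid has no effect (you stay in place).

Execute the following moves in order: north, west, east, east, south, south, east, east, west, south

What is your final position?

Answer: Final position: (x=4, y=2)

Derivation:
Start: (x=1, y=1)
  north (north): (x=1, y=1) -> (x=1, y=0)
  west (west): blocked, stay at (x=1, y=0)
  east (east): (x=1, y=0) -> (x=2, y=0)
  east (east): (x=2, y=0) -> (x=3, y=0)
  south (south): (x=3, y=0) -> (x=3, y=1)
  south (south): (x=3, y=1) -> (x=3, y=2)
  east (east): (x=3, y=2) -> (x=4, y=2)
  east (east): (x=4, y=2) -> (x=5, y=2)
  west (west): (x=5, y=2) -> (x=4, y=2)
  south (south): blocked, stay at (x=4, y=2)
Final: (x=4, y=2)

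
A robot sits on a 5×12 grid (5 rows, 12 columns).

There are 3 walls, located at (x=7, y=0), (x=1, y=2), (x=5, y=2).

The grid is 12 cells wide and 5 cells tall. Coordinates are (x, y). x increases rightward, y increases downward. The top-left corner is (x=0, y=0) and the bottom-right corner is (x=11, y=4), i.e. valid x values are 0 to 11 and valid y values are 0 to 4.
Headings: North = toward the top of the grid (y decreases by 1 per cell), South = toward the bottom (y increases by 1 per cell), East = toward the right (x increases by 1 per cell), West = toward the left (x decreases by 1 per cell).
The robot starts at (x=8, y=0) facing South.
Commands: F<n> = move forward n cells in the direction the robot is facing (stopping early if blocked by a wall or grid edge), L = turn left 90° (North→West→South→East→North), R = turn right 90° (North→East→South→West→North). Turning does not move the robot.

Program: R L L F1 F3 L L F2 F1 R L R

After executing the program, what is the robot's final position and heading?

Start: (x=8, y=0), facing South
  R: turn right, now facing West
  L: turn left, now facing South
  L: turn left, now facing East
  F1: move forward 1, now at (x=9, y=0)
  F3: move forward 2/3 (blocked), now at (x=11, y=0)
  L: turn left, now facing North
  L: turn left, now facing West
  F2: move forward 2, now at (x=9, y=0)
  F1: move forward 1, now at (x=8, y=0)
  R: turn right, now facing North
  L: turn left, now facing West
  R: turn right, now facing North
Final: (x=8, y=0), facing North

Answer: Final position: (x=8, y=0), facing North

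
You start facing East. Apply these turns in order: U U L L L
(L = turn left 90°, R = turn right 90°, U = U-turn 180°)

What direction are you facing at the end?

Start: East
  U (U-turn (180°)) -> West
  U (U-turn (180°)) -> East
  L (left (90° counter-clockwise)) -> North
  L (left (90° counter-clockwise)) -> West
  L (left (90° counter-clockwise)) -> South
Final: South

Answer: Final heading: South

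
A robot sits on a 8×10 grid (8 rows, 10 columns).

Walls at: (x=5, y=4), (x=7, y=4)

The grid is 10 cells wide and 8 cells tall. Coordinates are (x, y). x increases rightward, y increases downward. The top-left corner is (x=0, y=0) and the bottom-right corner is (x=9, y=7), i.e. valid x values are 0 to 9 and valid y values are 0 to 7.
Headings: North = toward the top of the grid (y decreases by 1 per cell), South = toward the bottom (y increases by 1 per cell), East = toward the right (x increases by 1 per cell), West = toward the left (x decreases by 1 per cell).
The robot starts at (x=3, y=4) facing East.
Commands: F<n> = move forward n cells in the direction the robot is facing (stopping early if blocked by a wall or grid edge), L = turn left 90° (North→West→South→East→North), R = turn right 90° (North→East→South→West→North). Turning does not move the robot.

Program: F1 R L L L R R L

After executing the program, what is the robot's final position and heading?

Start: (x=3, y=4), facing East
  F1: move forward 1, now at (x=4, y=4)
  R: turn right, now facing South
  L: turn left, now facing East
  L: turn left, now facing North
  L: turn left, now facing West
  R: turn right, now facing North
  R: turn right, now facing East
  L: turn left, now facing North
Final: (x=4, y=4), facing North

Answer: Final position: (x=4, y=4), facing North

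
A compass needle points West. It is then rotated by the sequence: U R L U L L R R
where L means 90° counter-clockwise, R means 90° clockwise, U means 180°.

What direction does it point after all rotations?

Answer: Final heading: West

Derivation:
Start: West
  U (U-turn (180°)) -> East
  R (right (90° clockwise)) -> South
  L (left (90° counter-clockwise)) -> East
  U (U-turn (180°)) -> West
  L (left (90° counter-clockwise)) -> South
  L (left (90° counter-clockwise)) -> East
  R (right (90° clockwise)) -> South
  R (right (90° clockwise)) -> West
Final: West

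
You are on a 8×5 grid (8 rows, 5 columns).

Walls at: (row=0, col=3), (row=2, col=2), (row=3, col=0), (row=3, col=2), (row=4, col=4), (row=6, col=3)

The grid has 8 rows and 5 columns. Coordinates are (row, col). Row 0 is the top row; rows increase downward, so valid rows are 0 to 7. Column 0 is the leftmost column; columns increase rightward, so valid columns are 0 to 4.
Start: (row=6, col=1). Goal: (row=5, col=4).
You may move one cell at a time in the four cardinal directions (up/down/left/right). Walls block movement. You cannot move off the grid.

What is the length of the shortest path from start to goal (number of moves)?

BFS from (row=6, col=1) until reaching (row=5, col=4):
  Distance 0: (row=6, col=1)
  Distance 1: (row=5, col=1), (row=6, col=0), (row=6, col=2), (row=7, col=1)
  Distance 2: (row=4, col=1), (row=5, col=0), (row=5, col=2), (row=7, col=0), (row=7, col=2)
  Distance 3: (row=3, col=1), (row=4, col=0), (row=4, col=2), (row=5, col=3), (row=7, col=3)
  Distance 4: (row=2, col=1), (row=4, col=3), (row=5, col=4), (row=7, col=4)  <- goal reached here
One shortest path (4 moves): (row=6, col=1) -> (row=6, col=2) -> (row=5, col=2) -> (row=5, col=3) -> (row=5, col=4)

Answer: Shortest path length: 4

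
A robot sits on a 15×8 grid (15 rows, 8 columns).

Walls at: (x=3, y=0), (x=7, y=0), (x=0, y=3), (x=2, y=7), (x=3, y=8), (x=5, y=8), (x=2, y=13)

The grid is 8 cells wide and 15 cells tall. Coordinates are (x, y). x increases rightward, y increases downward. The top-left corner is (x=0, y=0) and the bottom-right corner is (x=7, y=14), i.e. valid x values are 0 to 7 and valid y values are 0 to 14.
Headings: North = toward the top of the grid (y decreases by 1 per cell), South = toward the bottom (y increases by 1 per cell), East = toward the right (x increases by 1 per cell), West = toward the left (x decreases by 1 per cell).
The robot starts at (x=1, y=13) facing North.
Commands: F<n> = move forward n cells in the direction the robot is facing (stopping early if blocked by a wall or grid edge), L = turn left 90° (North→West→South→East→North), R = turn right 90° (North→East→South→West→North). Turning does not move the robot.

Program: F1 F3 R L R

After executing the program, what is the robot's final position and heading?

Answer: Final position: (x=1, y=9), facing East

Derivation:
Start: (x=1, y=13), facing North
  F1: move forward 1, now at (x=1, y=12)
  F3: move forward 3, now at (x=1, y=9)
  R: turn right, now facing East
  L: turn left, now facing North
  R: turn right, now facing East
Final: (x=1, y=9), facing East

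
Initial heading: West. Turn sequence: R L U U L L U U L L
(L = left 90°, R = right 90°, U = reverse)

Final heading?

Answer: Final heading: West

Derivation:
Start: West
  R (right (90° clockwise)) -> North
  L (left (90° counter-clockwise)) -> West
  U (U-turn (180°)) -> East
  U (U-turn (180°)) -> West
  L (left (90° counter-clockwise)) -> South
  L (left (90° counter-clockwise)) -> East
  U (U-turn (180°)) -> West
  U (U-turn (180°)) -> East
  L (left (90° counter-clockwise)) -> North
  L (left (90° counter-clockwise)) -> West
Final: West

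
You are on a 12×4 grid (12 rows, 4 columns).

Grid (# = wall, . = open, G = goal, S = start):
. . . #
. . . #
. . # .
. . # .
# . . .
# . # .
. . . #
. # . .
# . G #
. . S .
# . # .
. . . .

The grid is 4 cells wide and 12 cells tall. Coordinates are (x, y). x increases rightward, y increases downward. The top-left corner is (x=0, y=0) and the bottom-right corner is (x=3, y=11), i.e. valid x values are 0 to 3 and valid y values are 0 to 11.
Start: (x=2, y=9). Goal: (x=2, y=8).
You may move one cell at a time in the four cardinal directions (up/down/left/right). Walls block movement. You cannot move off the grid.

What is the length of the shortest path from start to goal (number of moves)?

BFS from (x=2, y=9) until reaching (x=2, y=8):
  Distance 0: (x=2, y=9)
  Distance 1: (x=2, y=8), (x=1, y=9), (x=3, y=9)  <- goal reached here
One shortest path (1 moves): (x=2, y=9) -> (x=2, y=8)

Answer: Shortest path length: 1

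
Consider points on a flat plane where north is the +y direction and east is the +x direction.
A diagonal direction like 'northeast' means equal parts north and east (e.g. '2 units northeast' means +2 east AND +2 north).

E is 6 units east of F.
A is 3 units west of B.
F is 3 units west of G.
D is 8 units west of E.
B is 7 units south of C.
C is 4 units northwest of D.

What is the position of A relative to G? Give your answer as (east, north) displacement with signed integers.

Answer: A is at (east=-12, north=-3) relative to G.

Derivation:
Place G at the origin (east=0, north=0).
  F is 3 units west of G: delta (east=-3, north=+0); F at (east=-3, north=0).
  E is 6 units east of F: delta (east=+6, north=+0); E at (east=3, north=0).
  D is 8 units west of E: delta (east=-8, north=+0); D at (east=-5, north=0).
  C is 4 units northwest of D: delta (east=-4, north=+4); C at (east=-9, north=4).
  B is 7 units south of C: delta (east=+0, north=-7); B at (east=-9, north=-3).
  A is 3 units west of B: delta (east=-3, north=+0); A at (east=-12, north=-3).
Therefore A relative to G: (east=-12, north=-3).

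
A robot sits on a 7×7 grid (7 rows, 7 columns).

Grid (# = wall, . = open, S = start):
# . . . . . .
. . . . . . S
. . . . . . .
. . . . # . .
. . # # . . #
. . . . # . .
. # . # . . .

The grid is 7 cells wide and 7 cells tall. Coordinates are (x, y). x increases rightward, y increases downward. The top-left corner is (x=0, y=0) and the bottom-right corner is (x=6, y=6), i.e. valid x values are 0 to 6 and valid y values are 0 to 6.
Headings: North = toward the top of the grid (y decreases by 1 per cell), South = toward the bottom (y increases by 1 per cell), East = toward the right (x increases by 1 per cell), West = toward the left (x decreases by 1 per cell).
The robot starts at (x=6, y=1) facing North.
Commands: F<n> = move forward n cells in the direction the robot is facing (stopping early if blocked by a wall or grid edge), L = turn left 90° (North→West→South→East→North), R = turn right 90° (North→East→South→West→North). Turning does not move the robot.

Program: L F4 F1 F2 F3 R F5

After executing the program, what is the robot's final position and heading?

Answer: Final position: (x=0, y=1), facing North

Derivation:
Start: (x=6, y=1), facing North
  L: turn left, now facing West
  F4: move forward 4, now at (x=2, y=1)
  F1: move forward 1, now at (x=1, y=1)
  F2: move forward 1/2 (blocked), now at (x=0, y=1)
  F3: move forward 0/3 (blocked), now at (x=0, y=1)
  R: turn right, now facing North
  F5: move forward 0/5 (blocked), now at (x=0, y=1)
Final: (x=0, y=1), facing North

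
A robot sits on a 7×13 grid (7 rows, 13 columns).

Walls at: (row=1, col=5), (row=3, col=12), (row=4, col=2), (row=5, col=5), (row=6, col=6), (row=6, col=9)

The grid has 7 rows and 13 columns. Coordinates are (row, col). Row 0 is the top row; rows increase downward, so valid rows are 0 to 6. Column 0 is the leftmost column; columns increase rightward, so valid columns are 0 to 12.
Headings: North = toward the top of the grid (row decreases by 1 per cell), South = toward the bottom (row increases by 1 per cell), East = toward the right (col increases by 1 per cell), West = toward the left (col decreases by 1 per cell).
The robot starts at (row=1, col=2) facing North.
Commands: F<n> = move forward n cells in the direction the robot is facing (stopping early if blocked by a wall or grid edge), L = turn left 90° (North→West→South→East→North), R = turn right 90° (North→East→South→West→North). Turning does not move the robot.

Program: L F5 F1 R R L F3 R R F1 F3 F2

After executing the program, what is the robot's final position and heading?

Answer: Final position: (row=6, col=0), facing South

Derivation:
Start: (row=1, col=2), facing North
  L: turn left, now facing West
  F5: move forward 2/5 (blocked), now at (row=1, col=0)
  F1: move forward 0/1 (blocked), now at (row=1, col=0)
  R: turn right, now facing North
  R: turn right, now facing East
  L: turn left, now facing North
  F3: move forward 1/3 (blocked), now at (row=0, col=0)
  R: turn right, now facing East
  R: turn right, now facing South
  F1: move forward 1, now at (row=1, col=0)
  F3: move forward 3, now at (row=4, col=0)
  F2: move forward 2, now at (row=6, col=0)
Final: (row=6, col=0), facing South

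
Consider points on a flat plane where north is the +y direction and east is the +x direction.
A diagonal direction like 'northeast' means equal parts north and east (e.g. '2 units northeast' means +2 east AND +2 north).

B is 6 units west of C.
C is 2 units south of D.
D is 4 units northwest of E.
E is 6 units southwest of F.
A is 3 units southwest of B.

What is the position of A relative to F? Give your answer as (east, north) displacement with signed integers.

Place F at the origin (east=0, north=0).
  E is 6 units southwest of F: delta (east=-6, north=-6); E at (east=-6, north=-6).
  D is 4 units northwest of E: delta (east=-4, north=+4); D at (east=-10, north=-2).
  C is 2 units south of D: delta (east=+0, north=-2); C at (east=-10, north=-4).
  B is 6 units west of C: delta (east=-6, north=+0); B at (east=-16, north=-4).
  A is 3 units southwest of B: delta (east=-3, north=-3); A at (east=-19, north=-7).
Therefore A relative to F: (east=-19, north=-7).

Answer: A is at (east=-19, north=-7) relative to F.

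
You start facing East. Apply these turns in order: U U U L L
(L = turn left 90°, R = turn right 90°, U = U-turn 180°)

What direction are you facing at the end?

Start: East
  U (U-turn (180°)) -> West
  U (U-turn (180°)) -> East
  U (U-turn (180°)) -> West
  L (left (90° counter-clockwise)) -> South
  L (left (90° counter-clockwise)) -> East
Final: East

Answer: Final heading: East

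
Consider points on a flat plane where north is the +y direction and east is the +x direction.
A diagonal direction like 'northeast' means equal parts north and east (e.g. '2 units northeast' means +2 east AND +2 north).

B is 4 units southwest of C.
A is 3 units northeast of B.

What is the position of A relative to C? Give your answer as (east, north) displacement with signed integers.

Answer: A is at (east=-1, north=-1) relative to C.

Derivation:
Place C at the origin (east=0, north=0).
  B is 4 units southwest of C: delta (east=-4, north=-4); B at (east=-4, north=-4).
  A is 3 units northeast of B: delta (east=+3, north=+3); A at (east=-1, north=-1).
Therefore A relative to C: (east=-1, north=-1).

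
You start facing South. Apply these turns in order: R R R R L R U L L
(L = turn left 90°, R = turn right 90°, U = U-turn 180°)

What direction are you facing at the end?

Start: South
  R (right (90° clockwise)) -> West
  R (right (90° clockwise)) -> North
  R (right (90° clockwise)) -> East
  R (right (90° clockwise)) -> South
  L (left (90° counter-clockwise)) -> East
  R (right (90° clockwise)) -> South
  U (U-turn (180°)) -> North
  L (left (90° counter-clockwise)) -> West
  L (left (90° counter-clockwise)) -> South
Final: South

Answer: Final heading: South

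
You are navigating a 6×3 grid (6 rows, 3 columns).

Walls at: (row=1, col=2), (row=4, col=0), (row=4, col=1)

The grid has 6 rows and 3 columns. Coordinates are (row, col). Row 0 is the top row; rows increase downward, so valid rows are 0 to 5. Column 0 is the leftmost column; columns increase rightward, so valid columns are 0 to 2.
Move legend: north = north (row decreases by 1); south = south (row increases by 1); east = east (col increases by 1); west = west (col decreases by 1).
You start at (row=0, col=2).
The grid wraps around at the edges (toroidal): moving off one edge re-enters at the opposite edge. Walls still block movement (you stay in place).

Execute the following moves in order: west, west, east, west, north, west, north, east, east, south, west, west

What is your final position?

Start: (row=0, col=2)
  west (west): (row=0, col=2) -> (row=0, col=1)
  west (west): (row=0, col=1) -> (row=0, col=0)
  east (east): (row=0, col=0) -> (row=0, col=1)
  west (west): (row=0, col=1) -> (row=0, col=0)
  north (north): (row=0, col=0) -> (row=5, col=0)
  west (west): (row=5, col=0) -> (row=5, col=2)
  north (north): (row=5, col=2) -> (row=4, col=2)
  east (east): blocked, stay at (row=4, col=2)
  east (east): blocked, stay at (row=4, col=2)
  south (south): (row=4, col=2) -> (row=5, col=2)
  west (west): (row=5, col=2) -> (row=5, col=1)
  west (west): (row=5, col=1) -> (row=5, col=0)
Final: (row=5, col=0)

Answer: Final position: (row=5, col=0)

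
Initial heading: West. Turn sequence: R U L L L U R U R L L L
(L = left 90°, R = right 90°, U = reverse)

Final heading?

Answer: Final heading: South

Derivation:
Start: West
  R (right (90° clockwise)) -> North
  U (U-turn (180°)) -> South
  L (left (90° counter-clockwise)) -> East
  L (left (90° counter-clockwise)) -> North
  L (left (90° counter-clockwise)) -> West
  U (U-turn (180°)) -> East
  R (right (90° clockwise)) -> South
  U (U-turn (180°)) -> North
  R (right (90° clockwise)) -> East
  L (left (90° counter-clockwise)) -> North
  L (left (90° counter-clockwise)) -> West
  L (left (90° counter-clockwise)) -> South
Final: South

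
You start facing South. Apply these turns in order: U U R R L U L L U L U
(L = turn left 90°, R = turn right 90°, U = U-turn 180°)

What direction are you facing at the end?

Start: South
  U (U-turn (180°)) -> North
  U (U-turn (180°)) -> South
  R (right (90° clockwise)) -> West
  R (right (90° clockwise)) -> North
  L (left (90° counter-clockwise)) -> West
  U (U-turn (180°)) -> East
  L (left (90° counter-clockwise)) -> North
  L (left (90° counter-clockwise)) -> West
  U (U-turn (180°)) -> East
  L (left (90° counter-clockwise)) -> North
  U (U-turn (180°)) -> South
Final: South

Answer: Final heading: South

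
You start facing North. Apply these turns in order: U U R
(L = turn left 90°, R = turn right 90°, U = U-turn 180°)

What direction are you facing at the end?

Answer: Final heading: East

Derivation:
Start: North
  U (U-turn (180°)) -> South
  U (U-turn (180°)) -> North
  R (right (90° clockwise)) -> East
Final: East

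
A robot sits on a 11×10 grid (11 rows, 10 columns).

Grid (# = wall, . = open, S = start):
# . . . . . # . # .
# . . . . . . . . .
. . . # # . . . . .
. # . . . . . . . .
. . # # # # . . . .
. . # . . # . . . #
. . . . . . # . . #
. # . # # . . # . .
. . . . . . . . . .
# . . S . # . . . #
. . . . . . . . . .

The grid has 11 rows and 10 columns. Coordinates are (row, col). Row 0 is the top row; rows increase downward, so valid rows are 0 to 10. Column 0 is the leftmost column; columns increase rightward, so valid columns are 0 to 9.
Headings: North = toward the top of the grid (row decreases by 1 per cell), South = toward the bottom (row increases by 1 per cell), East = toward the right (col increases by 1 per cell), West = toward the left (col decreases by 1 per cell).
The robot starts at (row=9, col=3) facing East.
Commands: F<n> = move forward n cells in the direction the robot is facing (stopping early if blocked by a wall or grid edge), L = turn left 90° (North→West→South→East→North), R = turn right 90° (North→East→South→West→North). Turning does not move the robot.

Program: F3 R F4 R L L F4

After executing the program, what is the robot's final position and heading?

Start: (row=9, col=3), facing East
  F3: move forward 1/3 (blocked), now at (row=9, col=4)
  R: turn right, now facing South
  F4: move forward 1/4 (blocked), now at (row=10, col=4)
  R: turn right, now facing West
  L: turn left, now facing South
  L: turn left, now facing East
  F4: move forward 4, now at (row=10, col=8)
Final: (row=10, col=8), facing East

Answer: Final position: (row=10, col=8), facing East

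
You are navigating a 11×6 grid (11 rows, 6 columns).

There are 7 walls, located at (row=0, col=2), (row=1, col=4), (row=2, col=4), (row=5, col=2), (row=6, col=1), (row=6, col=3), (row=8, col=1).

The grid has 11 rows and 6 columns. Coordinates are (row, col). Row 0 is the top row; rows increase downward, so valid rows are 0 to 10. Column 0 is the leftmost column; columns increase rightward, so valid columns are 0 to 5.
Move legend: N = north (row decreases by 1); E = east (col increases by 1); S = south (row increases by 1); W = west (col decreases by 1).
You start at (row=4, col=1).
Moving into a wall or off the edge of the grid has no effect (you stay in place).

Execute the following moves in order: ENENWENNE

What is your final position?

Answer: Final position: (row=0, col=4)

Derivation:
Start: (row=4, col=1)
  E (east): (row=4, col=1) -> (row=4, col=2)
  N (north): (row=4, col=2) -> (row=3, col=2)
  E (east): (row=3, col=2) -> (row=3, col=3)
  N (north): (row=3, col=3) -> (row=2, col=3)
  W (west): (row=2, col=3) -> (row=2, col=2)
  E (east): (row=2, col=2) -> (row=2, col=3)
  N (north): (row=2, col=3) -> (row=1, col=3)
  N (north): (row=1, col=3) -> (row=0, col=3)
  E (east): (row=0, col=3) -> (row=0, col=4)
Final: (row=0, col=4)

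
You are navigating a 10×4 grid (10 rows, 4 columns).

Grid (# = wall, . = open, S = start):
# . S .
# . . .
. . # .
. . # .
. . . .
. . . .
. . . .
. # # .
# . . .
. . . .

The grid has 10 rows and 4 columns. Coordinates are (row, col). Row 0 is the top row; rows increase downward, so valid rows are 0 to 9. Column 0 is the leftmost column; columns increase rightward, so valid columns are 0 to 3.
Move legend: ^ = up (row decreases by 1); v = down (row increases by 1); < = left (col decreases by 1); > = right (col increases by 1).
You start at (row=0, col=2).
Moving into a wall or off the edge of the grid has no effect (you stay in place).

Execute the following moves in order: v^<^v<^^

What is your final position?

Answer: Final position: (row=0, col=1)

Derivation:
Start: (row=0, col=2)
  v (down): (row=0, col=2) -> (row=1, col=2)
  ^ (up): (row=1, col=2) -> (row=0, col=2)
  < (left): (row=0, col=2) -> (row=0, col=1)
  ^ (up): blocked, stay at (row=0, col=1)
  v (down): (row=0, col=1) -> (row=1, col=1)
  < (left): blocked, stay at (row=1, col=1)
  ^ (up): (row=1, col=1) -> (row=0, col=1)
  ^ (up): blocked, stay at (row=0, col=1)
Final: (row=0, col=1)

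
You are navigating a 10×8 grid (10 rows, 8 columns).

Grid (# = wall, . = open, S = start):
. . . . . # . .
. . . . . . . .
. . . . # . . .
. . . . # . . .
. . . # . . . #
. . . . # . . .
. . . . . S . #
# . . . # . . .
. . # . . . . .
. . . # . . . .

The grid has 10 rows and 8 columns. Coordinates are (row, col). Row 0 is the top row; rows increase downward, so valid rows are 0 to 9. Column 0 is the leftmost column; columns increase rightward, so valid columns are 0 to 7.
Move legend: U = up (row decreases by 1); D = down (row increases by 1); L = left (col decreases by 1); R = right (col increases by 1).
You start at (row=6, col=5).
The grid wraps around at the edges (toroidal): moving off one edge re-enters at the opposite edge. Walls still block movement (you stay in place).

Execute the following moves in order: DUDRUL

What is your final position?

Start: (row=6, col=5)
  D (down): (row=6, col=5) -> (row=7, col=5)
  U (up): (row=7, col=5) -> (row=6, col=5)
  D (down): (row=6, col=5) -> (row=7, col=5)
  R (right): (row=7, col=5) -> (row=7, col=6)
  U (up): (row=7, col=6) -> (row=6, col=6)
  L (left): (row=6, col=6) -> (row=6, col=5)
Final: (row=6, col=5)

Answer: Final position: (row=6, col=5)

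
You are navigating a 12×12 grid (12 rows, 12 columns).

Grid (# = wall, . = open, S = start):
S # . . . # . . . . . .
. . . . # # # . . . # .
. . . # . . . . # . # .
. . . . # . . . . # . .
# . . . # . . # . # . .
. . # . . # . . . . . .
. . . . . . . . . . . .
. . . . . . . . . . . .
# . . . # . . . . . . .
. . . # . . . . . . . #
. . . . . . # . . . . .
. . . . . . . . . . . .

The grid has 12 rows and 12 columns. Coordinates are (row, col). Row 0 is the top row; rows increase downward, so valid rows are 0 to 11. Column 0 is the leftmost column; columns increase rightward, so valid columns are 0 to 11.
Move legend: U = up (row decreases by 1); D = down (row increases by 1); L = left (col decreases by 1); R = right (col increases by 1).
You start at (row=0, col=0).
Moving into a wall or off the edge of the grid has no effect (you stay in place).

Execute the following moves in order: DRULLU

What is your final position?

Answer: Final position: (row=0, col=0)

Derivation:
Start: (row=0, col=0)
  D (down): (row=0, col=0) -> (row=1, col=0)
  R (right): (row=1, col=0) -> (row=1, col=1)
  U (up): blocked, stay at (row=1, col=1)
  L (left): (row=1, col=1) -> (row=1, col=0)
  L (left): blocked, stay at (row=1, col=0)
  U (up): (row=1, col=0) -> (row=0, col=0)
Final: (row=0, col=0)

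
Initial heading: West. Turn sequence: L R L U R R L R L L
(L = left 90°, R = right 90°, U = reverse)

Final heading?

Start: West
  L (left (90° counter-clockwise)) -> South
  R (right (90° clockwise)) -> West
  L (left (90° counter-clockwise)) -> South
  U (U-turn (180°)) -> North
  R (right (90° clockwise)) -> East
  R (right (90° clockwise)) -> South
  L (left (90° counter-clockwise)) -> East
  R (right (90° clockwise)) -> South
  L (left (90° counter-clockwise)) -> East
  L (left (90° counter-clockwise)) -> North
Final: North

Answer: Final heading: North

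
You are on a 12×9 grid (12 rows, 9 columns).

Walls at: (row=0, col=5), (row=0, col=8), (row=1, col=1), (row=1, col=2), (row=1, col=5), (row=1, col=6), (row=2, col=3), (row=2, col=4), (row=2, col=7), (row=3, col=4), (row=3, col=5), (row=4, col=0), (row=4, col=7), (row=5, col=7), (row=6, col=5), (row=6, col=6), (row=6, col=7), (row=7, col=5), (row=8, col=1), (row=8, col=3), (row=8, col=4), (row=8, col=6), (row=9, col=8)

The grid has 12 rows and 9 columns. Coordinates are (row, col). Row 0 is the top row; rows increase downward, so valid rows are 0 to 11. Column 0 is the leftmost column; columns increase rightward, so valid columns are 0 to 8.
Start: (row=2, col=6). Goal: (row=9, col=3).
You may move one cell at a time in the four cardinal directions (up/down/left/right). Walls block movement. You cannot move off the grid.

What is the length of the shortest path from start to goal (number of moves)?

Answer: Shortest path length: 12

Derivation:
BFS from (row=2, col=6) until reaching (row=9, col=3):
  Distance 0: (row=2, col=6)
  Distance 1: (row=2, col=5), (row=3, col=6)
  Distance 2: (row=3, col=7), (row=4, col=6)
  Distance 3: (row=3, col=8), (row=4, col=5), (row=5, col=6)
  Distance 4: (row=2, col=8), (row=4, col=4), (row=4, col=8), (row=5, col=5)
  Distance 5: (row=1, col=8), (row=4, col=3), (row=5, col=4), (row=5, col=8)
  Distance 6: (row=1, col=7), (row=3, col=3), (row=4, col=2), (row=5, col=3), (row=6, col=4), (row=6, col=8)
  Distance 7: (row=0, col=7), (row=3, col=2), (row=4, col=1), (row=5, col=2), (row=6, col=3), (row=7, col=4), (row=7, col=8)
  Distance 8: (row=0, col=6), (row=2, col=2), (row=3, col=1), (row=5, col=1), (row=6, col=2), (row=7, col=3), (row=7, col=7), (row=8, col=8)
  Distance 9: (row=2, col=1), (row=3, col=0), (row=5, col=0), (row=6, col=1), (row=7, col=2), (row=7, col=6), (row=8, col=7)
  Distance 10: (row=2, col=0), (row=6, col=0), (row=7, col=1), (row=8, col=2), (row=9, col=7)
  Distance 11: (row=1, col=0), (row=7, col=0), (row=9, col=2), (row=9, col=6), (row=10, col=7)
  Distance 12: (row=0, col=0), (row=8, col=0), (row=9, col=1), (row=9, col=3), (row=9, col=5), (row=10, col=2), (row=10, col=6), (row=10, col=8), (row=11, col=7)  <- goal reached here
One shortest path (12 moves): (row=2, col=6) -> (row=3, col=6) -> (row=4, col=6) -> (row=4, col=5) -> (row=4, col=4) -> (row=4, col=3) -> (row=4, col=2) -> (row=5, col=2) -> (row=6, col=2) -> (row=7, col=2) -> (row=8, col=2) -> (row=9, col=2) -> (row=9, col=3)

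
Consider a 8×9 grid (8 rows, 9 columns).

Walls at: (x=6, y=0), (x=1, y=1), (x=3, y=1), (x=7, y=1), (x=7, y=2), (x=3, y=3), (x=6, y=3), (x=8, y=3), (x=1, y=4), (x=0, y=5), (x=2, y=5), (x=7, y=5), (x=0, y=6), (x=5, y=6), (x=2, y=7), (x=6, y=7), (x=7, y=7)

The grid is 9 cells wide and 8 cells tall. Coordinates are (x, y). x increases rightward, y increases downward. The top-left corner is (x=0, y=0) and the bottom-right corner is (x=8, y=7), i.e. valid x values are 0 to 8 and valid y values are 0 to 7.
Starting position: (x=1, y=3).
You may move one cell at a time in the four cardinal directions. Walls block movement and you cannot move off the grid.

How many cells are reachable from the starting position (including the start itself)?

BFS flood-fill from (x=1, y=3):
  Distance 0: (x=1, y=3)
  Distance 1: (x=1, y=2), (x=0, y=3), (x=2, y=3)
  Distance 2: (x=0, y=2), (x=2, y=2), (x=0, y=4), (x=2, y=4)
  Distance 3: (x=0, y=1), (x=2, y=1), (x=3, y=2), (x=3, y=4)
  Distance 4: (x=0, y=0), (x=2, y=0), (x=4, y=2), (x=4, y=4), (x=3, y=5)
  Distance 5: (x=1, y=0), (x=3, y=0), (x=4, y=1), (x=5, y=2), (x=4, y=3), (x=5, y=4), (x=4, y=5), (x=3, y=6)
  Distance 6: (x=4, y=0), (x=5, y=1), (x=6, y=2), (x=5, y=3), (x=6, y=4), (x=5, y=5), (x=2, y=6), (x=4, y=6), (x=3, y=7)
  Distance 7: (x=5, y=0), (x=6, y=1), (x=7, y=4), (x=6, y=5), (x=1, y=6), (x=4, y=7)
  Distance 8: (x=7, y=3), (x=8, y=4), (x=1, y=5), (x=6, y=6), (x=1, y=7), (x=5, y=7)
  Distance 9: (x=8, y=5), (x=7, y=6), (x=0, y=7)
  Distance 10: (x=8, y=6)
  Distance 11: (x=8, y=7)
Total reachable: 51 (grid has 55 open cells total)

Answer: Reachable cells: 51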